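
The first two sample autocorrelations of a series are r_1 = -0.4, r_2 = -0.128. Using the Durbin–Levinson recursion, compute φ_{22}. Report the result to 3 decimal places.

φ_{22} = (r_2 − r_1²) / (1 − r_1²)
r_1² = (-0.4)² = 0.16
Numerator = -0.128 − 0.1600 = -0.2880; denominator = 1 − 0.1600 = 0.8400
φ_{22} = -0.2880 / 0.8400 = -0.343

-0.343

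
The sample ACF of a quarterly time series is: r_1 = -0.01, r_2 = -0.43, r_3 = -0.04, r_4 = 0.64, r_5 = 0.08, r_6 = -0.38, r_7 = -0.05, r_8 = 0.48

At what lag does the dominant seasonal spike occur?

4

The largest autocorrelation is r_4 = 0.64, with a weaker echo at lag 8 (0.48); the remaining lags stay at or below 0.08.
The dominant spike at lag 4 indicates a seasonal period of 4.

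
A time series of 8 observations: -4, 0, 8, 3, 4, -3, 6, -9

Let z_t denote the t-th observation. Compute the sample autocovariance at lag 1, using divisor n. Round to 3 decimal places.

Mean z̄ = (-4 + 0 + 8 + 3 + 4 − 3 + 6 − 9)/8 = 0.6250
Deviations: -4.6250, -0.6250, 7.3750, 2.3750, 3.3750, -3.6250, 5.3750, -9.6250
Σ_{t=1}^{7}(z_t−z̄)(z_{t+1}−z̄) = -59.6406
γ_1 = -59.6406 / 8 = -7.455

-7.455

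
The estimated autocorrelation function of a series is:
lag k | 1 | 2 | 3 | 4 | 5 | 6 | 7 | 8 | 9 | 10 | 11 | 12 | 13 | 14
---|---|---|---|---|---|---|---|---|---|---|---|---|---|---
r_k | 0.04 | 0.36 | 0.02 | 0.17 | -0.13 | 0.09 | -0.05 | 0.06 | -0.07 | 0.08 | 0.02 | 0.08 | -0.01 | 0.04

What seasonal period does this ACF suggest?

2

The largest autocorrelation is r_2 = 0.36, with a weaker echo at lag 4 (0.17); the remaining lags stay at or below 0.09.
The dominant spike at lag 2 indicates a seasonal period of 2.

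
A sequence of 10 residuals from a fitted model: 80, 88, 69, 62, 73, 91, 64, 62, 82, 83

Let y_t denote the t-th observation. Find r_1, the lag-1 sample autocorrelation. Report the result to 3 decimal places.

Mean ȳ = (80 + 88 + 69 + 62 + 73 + 91 + 64 + 62 + 82 + 83)/10 = 75.4000
Numerator Σ_{t=1}^{9}(y_t−ȳ)(y_{t+1}−ȳ) = -5.5600
Denominator Σ(y_t−ȳ)² = 1060.4000
r_1 = -5.5600 / 1060.4000 = -0.005

-0.005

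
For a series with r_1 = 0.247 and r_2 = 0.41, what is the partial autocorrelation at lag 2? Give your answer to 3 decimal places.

0.372

φ_{22} = (r_2 − r_1²) / (1 − r_1²)
r_1² = (0.247)² = 0.061009
Numerator = 0.41 − 0.0610 = 0.3490; denominator = 1 − 0.0610 = 0.9390
φ_{22} = 0.3490 / 0.9390 = 0.372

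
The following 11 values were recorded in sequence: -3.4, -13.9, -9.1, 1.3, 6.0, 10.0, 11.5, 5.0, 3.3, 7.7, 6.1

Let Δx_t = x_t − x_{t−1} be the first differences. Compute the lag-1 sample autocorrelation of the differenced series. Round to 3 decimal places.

First differences Δx: -10.5, 4.8, 10.4, 4.7, 4.0, 1.5, -6.5, -1.7, 4.4, -1.6
Mean of differences = 0.9500
Numerator Σ(Δx_t−Δx̄)(Δx_{t+1}−Δx̄) = 38.5575
Denominator Σ(Δx_t−Δx̄)² = 339.8250
r_1(Δx) = 38.5575 / 339.8250 = 0.113

0.113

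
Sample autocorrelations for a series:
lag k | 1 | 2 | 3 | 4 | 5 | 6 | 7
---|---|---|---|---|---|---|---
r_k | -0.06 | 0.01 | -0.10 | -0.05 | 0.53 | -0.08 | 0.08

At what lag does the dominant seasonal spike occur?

The largest autocorrelation is r_5 = 0.53; the remaining lags stay at or below 0.08.
The dominant spike at lag 5 indicates a seasonal period of 5.

5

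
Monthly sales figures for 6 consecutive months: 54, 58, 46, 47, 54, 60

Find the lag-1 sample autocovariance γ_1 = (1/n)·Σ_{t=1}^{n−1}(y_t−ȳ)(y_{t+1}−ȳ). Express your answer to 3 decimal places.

2.356

Mean ȳ = (54 + 58 + 46 + 47 + 54 + 60)/6 = 53.1667
Σ_{t=1}^{5}(y_t−ȳ)(y_{t+1}−ȳ) = 14.1389
γ_1 = 14.1389 / 6 = 2.356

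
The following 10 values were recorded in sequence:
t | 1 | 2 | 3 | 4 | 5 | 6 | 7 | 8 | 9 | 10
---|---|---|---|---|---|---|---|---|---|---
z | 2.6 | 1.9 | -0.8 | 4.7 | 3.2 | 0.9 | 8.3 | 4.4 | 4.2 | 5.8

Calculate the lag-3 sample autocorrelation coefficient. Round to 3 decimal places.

0.422

Mean z̄ = (2.6 + 1.9 − 0.8 + 4.7 + 3.2 + 0.9 + 8.3 + 4.4 + 4.2 + 5.8)/10 = 3.5200
Numerator Σ_{t=1}^{7}(z_t−z̄)(z_{t+3}−z̄) = 25.2268
Denominator Σ(z_t−z̄)² = 59.7760
r_3 = 25.2268 / 59.7760 = 0.422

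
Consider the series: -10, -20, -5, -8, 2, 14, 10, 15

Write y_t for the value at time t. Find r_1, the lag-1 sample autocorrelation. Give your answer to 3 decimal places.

0.575

Mean ȳ = (-10 − 20 − 5 − 8 + 2 + 14 + 10 + 15)/8 = -0.2500
Deviations from mean: -9.7500, -19.7500, -4.7500, -7.7500, 2.2500, 14.2500, 10.2500, 15.2500
Numerator Σ_{t=1}^{7}(y_t−ȳ)(y_{t+1}−ȳ) = 640.1875
Denominator Σ(y_t−ȳ)² = 1113.5000
r_1 = 640.1875 / 1113.5000 = 0.575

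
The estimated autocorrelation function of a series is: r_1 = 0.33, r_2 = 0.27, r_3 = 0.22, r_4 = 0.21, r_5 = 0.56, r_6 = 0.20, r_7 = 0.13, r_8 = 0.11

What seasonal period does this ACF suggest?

The largest autocorrelation is r_5 = 0.56; the remaining lags stay at or below 0.33. The elevated value at lag 1 (0.33), dropping to 0.27 at lag 2, reflects decaying short-term dependence rather than seasonality.
The dominant spike at lag 5 indicates a seasonal period of 5.

5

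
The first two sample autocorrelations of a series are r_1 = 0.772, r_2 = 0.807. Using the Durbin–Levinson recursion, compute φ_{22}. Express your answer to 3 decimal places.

0.522

φ_{22} = (r_2 − r_1²) / (1 − r_1²)
r_1² = (0.772)² = 0.595984
Numerator = 0.807 − 0.5960 = 0.2110; denominator = 1 − 0.5960 = 0.4040
φ_{22} = 0.2110 / 0.4040 = 0.522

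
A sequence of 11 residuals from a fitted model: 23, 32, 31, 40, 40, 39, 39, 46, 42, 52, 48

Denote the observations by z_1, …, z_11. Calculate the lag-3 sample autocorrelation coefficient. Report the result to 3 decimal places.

0.065

Mean z̄ = (23 + 32 + 31 + 40 + 40 + 39 + 39 + 46 + 42 + 52 + 48)/11 = 39.2727
Numerator Σ_{t=1}^{8}(z_t−z̄)(z_{t+3}−z̄) = 44.3223
Denominator Σ(z_t−z̄)² = 678.1818
r_3 = 44.3223 / 678.1818 = 0.065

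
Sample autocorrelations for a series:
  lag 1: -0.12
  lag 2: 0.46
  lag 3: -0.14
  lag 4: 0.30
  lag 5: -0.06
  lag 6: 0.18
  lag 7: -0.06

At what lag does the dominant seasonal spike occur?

2

The largest autocorrelation is r_2 = 0.46, with weaker echoes at lags 4 (0.30) and 6 (0.18); the remaining lags stay at or below -0.06.
The dominant spike at lag 2 indicates a seasonal period of 2.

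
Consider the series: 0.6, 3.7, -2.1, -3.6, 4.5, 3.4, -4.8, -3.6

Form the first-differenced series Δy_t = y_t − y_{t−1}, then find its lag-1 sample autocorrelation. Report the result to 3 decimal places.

First differences Δy: 3.1, -5.8, -1.5, 8.1, -1.1, -8.2, 1.2
Mean of differences = -0.6000
Numerator Σ(Δy_t−Δȳ)(Δy_{t+1}−Δȳ) = -36.6200
Denominator Σ(Δy_t−Δȳ)² = 178.4800
r_1(Δy) = -36.6200 / 178.4800 = -0.205

-0.205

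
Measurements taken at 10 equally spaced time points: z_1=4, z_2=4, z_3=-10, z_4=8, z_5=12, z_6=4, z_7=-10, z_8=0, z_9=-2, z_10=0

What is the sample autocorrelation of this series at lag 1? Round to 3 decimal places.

-0.016

Mean z̄ = (4 + 4 − 10 + 8 + 12 + 4 − 10 + 0 − 2 + 0)/10 = 1.0000
Numerator Σ_{t=1}^{9}(z_t−z̄)(z_{t+1}−z̄) = -7.0000
Denominator Σ(z_t−z̄)² = 450.0000
r_1 = -7.0000 / 450.0000 = -0.016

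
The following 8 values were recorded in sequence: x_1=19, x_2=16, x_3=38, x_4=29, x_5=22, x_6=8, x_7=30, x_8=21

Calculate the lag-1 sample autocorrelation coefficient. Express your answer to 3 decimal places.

Mean x̄ = (19 + 16 + 38 + 29 + 22 + 8 + 30 + 21)/8 = 22.8750
Numerator Σ_{t=1}^{7}(x_t−x̄)(x_{t+1}−x̄) = -96.3906
Denominator Σ(x_t−x̄)² = 604.8750
r_1 = -96.3906 / 604.8750 = -0.159

-0.159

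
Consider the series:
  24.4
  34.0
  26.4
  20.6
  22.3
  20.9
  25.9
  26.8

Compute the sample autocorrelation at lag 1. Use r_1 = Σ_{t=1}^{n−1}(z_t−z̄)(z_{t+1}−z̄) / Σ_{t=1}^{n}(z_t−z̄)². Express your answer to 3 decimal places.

Mean z̄ = (24.4 + 34.0 + 26.4 + 20.6 + 22.3 + 20.9 + 25.9 + 26.8)/8 = 25.1625
Deviations from mean: -0.7625, 8.8375, 1.2375, -4.5625, -2.8625, -4.2625, 0.7375, 1.6375
Σ(z_t−z̄)(z_{t+1}−z̄) = (-6.7386) + (10.9364) + (-5.6461) + (13.0602) + (12.2014) + (-3.1436) + (1.2077) = 21.8773
Denominator Σ(z_t−z̄)² = 130.6188
r_1 = 21.8773 / 130.6188 = 0.167

0.167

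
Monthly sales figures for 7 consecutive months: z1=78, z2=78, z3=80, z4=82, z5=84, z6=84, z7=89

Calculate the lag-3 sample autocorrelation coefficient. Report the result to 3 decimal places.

-0.130

Mean z̄ = (78 + 78 + 80 + 82 + 84 + 84 + 89)/7 = 82.1429
Deviations from mean: -4.1429, -4.1429, -2.1429, -0.1429, 1.8571, 1.8571, 6.8571
Numerator Σ_{t=1}^{4}(z_t−z̄)(z_{t+3}−z̄) = -12.0612
Denominator Σ(z_t−z̄)² = 92.8571
r_3 = -12.0612 / 92.8571 = -0.130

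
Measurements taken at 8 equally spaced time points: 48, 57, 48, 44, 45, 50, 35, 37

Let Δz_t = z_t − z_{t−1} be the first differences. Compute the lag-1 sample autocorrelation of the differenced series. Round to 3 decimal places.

First differences Δz: 9, -9, -4, 1, 5, -15, 2
Mean of differences = -1.5714
Numerator Σ(Δz_t−Δz̄)(Δz_{t+1}−Δz̄) = -186.0408
Denominator Σ(Δz_t−Δz̄)² = 415.7143
r_1(Δz) = -186.0408 / 415.7143 = -0.448

-0.448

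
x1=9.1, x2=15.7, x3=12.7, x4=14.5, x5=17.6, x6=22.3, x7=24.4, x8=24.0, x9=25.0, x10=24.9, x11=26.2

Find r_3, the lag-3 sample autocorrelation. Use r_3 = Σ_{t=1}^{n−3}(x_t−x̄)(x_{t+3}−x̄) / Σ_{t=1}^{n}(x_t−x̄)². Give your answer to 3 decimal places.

Mean x̄ = (9.1 + 15.7 + 12.7 + 14.5 + 17.6 + 22.3 + 24.4 + 24.0 + 25.0 + 24.9 + 26.2)/11 = 19.6727
Numerator Σ_{t=1}^{8}(x_t−x̄)(x_{t+3}−x̄) = 78.1350
Denominator Σ(x_t−x̄)² = 353.5218
r_3 = 78.1350 / 353.5218 = 0.221

0.221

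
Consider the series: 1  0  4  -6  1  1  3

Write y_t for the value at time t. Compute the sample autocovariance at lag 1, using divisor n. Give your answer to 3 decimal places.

-3.761

Mean ȳ = (1 + 0 + 4 − 6 + 1 + 1 + 3)/7 = 0.5714
Σ_{t=1}^{6}(y_t−ȳ)(y_{t+1}−ȳ) = -26.3265
γ_1 = -26.3265 / 7 = -3.761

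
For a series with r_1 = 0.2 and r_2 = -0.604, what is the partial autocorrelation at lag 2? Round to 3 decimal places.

φ_{22} = (r_2 − r_1²) / (1 − r_1²)
r_1² = (0.2)² = 0.04
Numerator = -0.604 − 0.0400 = -0.6440; denominator = 1 − 0.0400 = 0.9600
φ_{22} = -0.6440 / 0.9600 = -0.671

-0.671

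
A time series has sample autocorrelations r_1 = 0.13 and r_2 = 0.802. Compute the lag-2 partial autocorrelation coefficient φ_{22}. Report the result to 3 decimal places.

0.799

φ_{22} = (r_2 − r_1²) / (1 − r_1²)
r_1² = (0.13)² = 0.0169
Numerator = 0.802 − 0.0169 = 0.7851; denominator = 1 − 0.0169 = 0.9831
φ_{22} = 0.7851 / 0.9831 = 0.799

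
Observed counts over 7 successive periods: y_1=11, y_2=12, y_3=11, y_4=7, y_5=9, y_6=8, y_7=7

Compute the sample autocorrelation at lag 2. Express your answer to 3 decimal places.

-0.006

Mean ȳ = (11 + 12 + 11 + 7 + 9 + 8 + 7)/7 = 9.2857
Deviations from mean: 1.7143, 2.7143, 1.7143, -2.2857, -0.2857, -1.2857, -2.2857
Σ(y_t−ȳ)(y_{t+2}−ȳ) = (2.9388) + (-6.2041) + (-0.4898) + (2.9388) + (0.6531) = -0.1633
Denominator Σ(y_t−ȳ)² = 25.4286
r_2 = -0.1633 / 25.4286 = -0.006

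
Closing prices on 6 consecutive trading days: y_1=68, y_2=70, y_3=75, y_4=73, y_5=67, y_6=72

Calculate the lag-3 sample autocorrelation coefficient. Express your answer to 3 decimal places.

Mean ȳ = (68 + 70 + 75 + 73 + 67 + 72)/6 = 70.8333
Σ(y_t−ȳ)(y_{t+3}−ȳ) = (-6.1389) + (3.1944) + (4.8611) = 1.9167
Denominator Σ(y_t−ȳ)² = 46.8333
r_3 = 1.9167 / 46.8333 = 0.041

0.041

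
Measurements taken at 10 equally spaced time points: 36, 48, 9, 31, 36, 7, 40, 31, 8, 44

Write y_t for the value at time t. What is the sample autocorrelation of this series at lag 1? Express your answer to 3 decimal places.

Mean ȳ = (36 + 48 + 9 + 31 + 36 + 7 + 40 + 31 + 8 + 44)/10 = 29.0000
Numerator Σ_{t=1}^{9}(y_t−ȳ)(y_{t+1}−ȳ) = -1004.0000
Denominator Σ(y_t−ȳ)² = 2138.0000
r_1 = -1004.0000 / 2138.0000 = -0.470

-0.470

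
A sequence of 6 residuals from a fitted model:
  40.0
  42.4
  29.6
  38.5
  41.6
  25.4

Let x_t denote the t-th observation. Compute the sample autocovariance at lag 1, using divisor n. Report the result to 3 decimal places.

-13.135

Mean x̄ = (40.0 + 42.4 + 29.6 + 38.5 + 41.6 + 25.4)/6 = 36.2500
Σ_{t=1}^{5}(x_t−x̄)(x_{t+1}−x̄) = -78.8075
γ_1 = -78.8075 / 6 = -13.135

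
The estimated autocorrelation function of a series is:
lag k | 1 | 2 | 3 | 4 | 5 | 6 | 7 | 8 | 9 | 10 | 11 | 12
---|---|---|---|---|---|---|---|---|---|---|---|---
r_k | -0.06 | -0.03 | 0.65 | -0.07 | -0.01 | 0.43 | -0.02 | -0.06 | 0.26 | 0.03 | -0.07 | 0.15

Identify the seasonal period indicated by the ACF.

The largest autocorrelation is r_3 = 0.65, with weaker echoes at lags 6 (0.43), 9 (0.26) and 12 (0.15); the remaining lags stay at or below 0.03.
The dominant spike at lag 3 indicates a seasonal period of 3.

3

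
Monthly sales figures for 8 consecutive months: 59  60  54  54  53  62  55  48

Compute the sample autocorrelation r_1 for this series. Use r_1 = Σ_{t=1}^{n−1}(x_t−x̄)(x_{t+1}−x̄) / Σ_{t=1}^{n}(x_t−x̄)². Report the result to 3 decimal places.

-0.010

Mean x̄ = (59 + 60 + 54 + 54 + 53 + 62 + 55 + 48)/8 = 55.6250
Σ(x_t−x̄)(x_{t+1}−x̄) = (14.7656) + (-7.1094) + (2.6406) + (4.2656) + (-16.7344) + (-3.9844) + (4.7656) = -1.3906
Denominator Σ(x_t−x̄)² = 141.8750
r_1 = -1.3906 / 141.8750 = -0.010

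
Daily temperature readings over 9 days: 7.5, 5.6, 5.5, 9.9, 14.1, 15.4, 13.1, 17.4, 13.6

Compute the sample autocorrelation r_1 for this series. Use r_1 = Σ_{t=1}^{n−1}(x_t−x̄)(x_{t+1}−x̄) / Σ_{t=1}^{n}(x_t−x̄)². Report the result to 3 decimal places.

0.672

Mean x̄ = (7.5 + 5.6 + 5.5 + 9.9 + 14.1 + 15.4 + 13.1 + 17.4 + 13.6)/9 = 11.3444
Numerator Σ_{t=1}^{8}(x_t−x̄)(x_{t+1}−x̄) = 102.7036
Denominator Σ(x_t−x̄)² = 152.9022
r_1 = 102.7036 / 152.9022 = 0.672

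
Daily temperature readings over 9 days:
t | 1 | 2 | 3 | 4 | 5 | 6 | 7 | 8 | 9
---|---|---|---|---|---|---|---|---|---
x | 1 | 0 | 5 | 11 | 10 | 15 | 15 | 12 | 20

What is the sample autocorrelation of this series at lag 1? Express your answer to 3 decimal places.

Mean x̄ = (1 + 0 + 5 + 11 + 10 + 15 + 15 + 12 + 20)/9 = 9.8889
Numerator Σ_{t=1}^{8}(x_t−x̄)(x_{t+1}−x̄) = 189.7654
Denominator Σ(x_t−x̄)² = 360.8889
r_1 = 189.7654 / 360.8889 = 0.526

0.526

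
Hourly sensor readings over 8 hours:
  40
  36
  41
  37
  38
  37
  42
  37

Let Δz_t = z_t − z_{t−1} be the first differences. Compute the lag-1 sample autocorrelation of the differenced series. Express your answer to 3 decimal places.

-0.674

First differences Δz: -4, 5, -4, 1, -1, 5, -5
Mean of differences = -0.4286
Numerator Σ(Δz_t−Δz̄)(Δz_{t+1}−Δz̄) = -72.6122
Denominator Σ(Δz_t−Δz̄)² = 107.7143
r_1(Δz) = -72.6122 / 107.7143 = -0.674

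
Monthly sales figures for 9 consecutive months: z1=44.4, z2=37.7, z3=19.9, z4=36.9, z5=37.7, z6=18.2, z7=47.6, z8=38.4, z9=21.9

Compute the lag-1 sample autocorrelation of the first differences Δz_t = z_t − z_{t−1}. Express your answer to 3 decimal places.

First differences Δz: -6.7, -17.8, 17.0, 0.8, -19.5, 29.4, -9.2, -16.5
Mean of differences = -2.8125
Numerator Σ(Δz_t−Δz̄)(Δz_{t+1}−Δz̄) = -883.2614
Denominator Σ(Δz_t−Δz̄)² = 2189.5888
r_1(Δz) = -883.2614 / 2189.5888 = -0.403

-0.403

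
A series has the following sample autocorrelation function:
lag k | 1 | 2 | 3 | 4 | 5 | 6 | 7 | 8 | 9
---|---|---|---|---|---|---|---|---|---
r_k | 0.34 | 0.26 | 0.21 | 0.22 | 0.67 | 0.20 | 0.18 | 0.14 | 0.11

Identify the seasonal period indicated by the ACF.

5

The largest autocorrelation is r_5 = 0.67; the remaining lags stay at or below 0.34. The elevated value at lag 1 (0.34), dropping to 0.26 at lag 2, reflects decaying short-term dependence rather than seasonality.
The dominant spike at lag 5 indicates a seasonal period of 5.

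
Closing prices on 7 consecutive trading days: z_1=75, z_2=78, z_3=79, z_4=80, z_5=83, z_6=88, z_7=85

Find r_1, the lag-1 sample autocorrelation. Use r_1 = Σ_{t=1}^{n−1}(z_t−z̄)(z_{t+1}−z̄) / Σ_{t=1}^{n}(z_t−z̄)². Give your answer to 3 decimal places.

Mean z̄ = (75 + 78 + 79 + 80 + 83 + 88 + 85)/7 = 81.1429
Σ(z_t−z̄)(z_{t+1}−z̄) = (19.3061) + (6.7347) + (2.4490) + (-2.1224) + (12.7347) + (26.4490) = 65.5510
Denominator Σ(z_t−z̄)² = 118.8571
r_1 = 65.5510 / 118.8571 = 0.552

0.552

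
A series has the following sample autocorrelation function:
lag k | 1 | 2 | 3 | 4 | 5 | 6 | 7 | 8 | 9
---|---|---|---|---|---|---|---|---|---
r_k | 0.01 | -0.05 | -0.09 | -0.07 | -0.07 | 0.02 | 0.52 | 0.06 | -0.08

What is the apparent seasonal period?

The largest autocorrelation is r_7 = 0.52; the remaining lags stay at or below 0.06.
The dominant spike at lag 7 indicates a seasonal period of 7.

7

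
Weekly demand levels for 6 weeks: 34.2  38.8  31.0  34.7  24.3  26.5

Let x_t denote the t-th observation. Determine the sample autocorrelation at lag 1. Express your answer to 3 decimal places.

Mean x̄ = (34.2 + 38.8 + 31.0 + 34.7 + 24.3 + 26.5)/6 = 31.5833
Σ(x_t−x̄)(x_{t+1}−x̄) = (18.8836) + (-4.2097) + (-1.8181) + (-22.6997) + (37.0236) = 27.1797
Denominator Σ(x_t−x̄)² = 147.8683
r_1 = 27.1797 / 147.8683 = 0.184

0.184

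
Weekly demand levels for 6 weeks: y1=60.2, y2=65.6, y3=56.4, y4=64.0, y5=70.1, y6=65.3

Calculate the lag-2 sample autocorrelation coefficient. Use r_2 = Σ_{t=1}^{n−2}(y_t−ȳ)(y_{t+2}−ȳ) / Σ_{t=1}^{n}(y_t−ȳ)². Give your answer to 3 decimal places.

Mean ȳ = (60.2 + 65.6 + 56.4 + 64.0 + 70.1 + 65.3)/6 = 63.6000
Deviations from mean: -3.4000, 2.0000, -7.2000, 0.4000, 6.5000, 1.7000
Numerator Σ_{t=1}^{4}(y_t−ȳ)(y_{t+2}−ȳ) = -20.8400
Denominator Σ(y_t−ȳ)² = 112.7000
r_2 = -20.8400 / 112.7000 = -0.185

-0.185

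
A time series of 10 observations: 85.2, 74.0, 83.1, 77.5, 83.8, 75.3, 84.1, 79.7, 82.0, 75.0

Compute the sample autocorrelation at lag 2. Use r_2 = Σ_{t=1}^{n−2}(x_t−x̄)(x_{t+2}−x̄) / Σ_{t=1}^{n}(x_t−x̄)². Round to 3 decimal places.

Mean x̄ = (85.2 + 74.0 + 83.1 + 77.5 + 83.8 + 75.3 + 84.1 + 79.7 + 82.0 + 75.0)/10 = 79.9700
Numerator Σ_{t=1}^{8}(x_t−x̄)(x_{t+2}−x̄) = 81.4432
Denominator Σ(x_t−x̄)² = 161.3210
r_2 = 81.4432 / 161.3210 = 0.505

0.505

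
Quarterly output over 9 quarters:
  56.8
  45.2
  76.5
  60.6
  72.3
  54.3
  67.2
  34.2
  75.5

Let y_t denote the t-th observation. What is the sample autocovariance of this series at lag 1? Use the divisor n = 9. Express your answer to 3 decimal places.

Mean ȳ = (56.8 + 45.2 + 76.5 + 60.6 + 72.3 + 54.3 + 67.2 + 34.2 + 75.5)/9 = 60.2889
Σ_{t=1}^{8}(y_t−ȳ)(y_{t+1}−ȳ) = -873.6512
γ_1 = -873.6512 / 9 = -97.072

-97.072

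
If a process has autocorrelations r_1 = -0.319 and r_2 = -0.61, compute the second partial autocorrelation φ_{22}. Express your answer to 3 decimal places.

-0.792

φ_{22} = (r_2 − r_1²) / (1 − r_1²)
r_1² = (-0.319)² = 0.101761
Numerator = -0.61 − 0.1018 = -0.7118; denominator = 1 − 0.1018 = 0.8982
φ_{22} = -0.7118 / 0.8982 = -0.792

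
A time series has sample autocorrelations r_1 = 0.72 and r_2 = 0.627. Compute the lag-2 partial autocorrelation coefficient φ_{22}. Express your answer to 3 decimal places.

0.225

φ_{22} = (r_2 − r_1²) / (1 − r_1²)
r_1² = (0.72)² = 0.5184
Numerator = 0.627 − 0.5184 = 0.1086; denominator = 1 − 0.5184 = 0.4816
φ_{22} = 0.1086 / 0.4816 = 0.225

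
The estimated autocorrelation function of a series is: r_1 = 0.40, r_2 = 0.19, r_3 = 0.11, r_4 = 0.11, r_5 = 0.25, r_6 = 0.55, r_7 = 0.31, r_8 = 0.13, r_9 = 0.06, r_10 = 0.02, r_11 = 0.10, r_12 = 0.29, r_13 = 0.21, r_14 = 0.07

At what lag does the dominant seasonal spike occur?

The largest autocorrelation is r_6 = 0.55; the remaining lags stay at or below 0.40. The elevated value at lag 1 (0.40), dropping to 0.19 at lag 2, reflects decaying short-term dependence rather than seasonality.
The dominant spike at lag 6 indicates a seasonal period of 6.

6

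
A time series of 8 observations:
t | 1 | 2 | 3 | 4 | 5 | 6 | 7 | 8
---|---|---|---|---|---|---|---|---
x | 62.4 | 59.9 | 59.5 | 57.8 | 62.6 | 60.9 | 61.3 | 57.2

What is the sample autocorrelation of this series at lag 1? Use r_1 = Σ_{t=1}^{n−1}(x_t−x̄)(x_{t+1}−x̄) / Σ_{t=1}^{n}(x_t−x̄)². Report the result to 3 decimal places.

Mean x̄ = (62.4 + 59.9 + 59.5 + 57.8 + 62.6 + 60.9 + 61.3 + 57.2)/8 = 60.2000
Σ(x_t−x̄)(x_{t+1}−x̄) = (-0.6600) + (0.2100) + (1.6800) + (-5.7600) + (1.6800) + (0.7700) + (-3.3000) = -5.3800
Denominator Σ(x_t−x̄)² = 27.6400
r_1 = -5.3800 / 27.6400 = -0.195

-0.195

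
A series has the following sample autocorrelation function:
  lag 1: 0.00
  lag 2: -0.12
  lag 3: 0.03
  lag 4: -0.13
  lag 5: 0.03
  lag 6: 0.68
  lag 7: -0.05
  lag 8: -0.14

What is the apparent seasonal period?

The largest autocorrelation is r_6 = 0.68; the remaining lags stay at or below 0.03.
The dominant spike at lag 6 indicates a seasonal period of 6.

6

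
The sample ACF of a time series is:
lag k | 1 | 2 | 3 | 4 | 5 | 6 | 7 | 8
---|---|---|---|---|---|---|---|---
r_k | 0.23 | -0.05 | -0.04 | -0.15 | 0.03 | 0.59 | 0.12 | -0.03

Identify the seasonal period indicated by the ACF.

The largest autocorrelation is r_6 = 0.59; the remaining lags stay at or below 0.23.
The dominant spike at lag 6 indicates a seasonal period of 6.

6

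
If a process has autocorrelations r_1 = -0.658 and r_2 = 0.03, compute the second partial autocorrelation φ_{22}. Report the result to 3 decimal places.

-0.711

φ_{22} = (r_2 − r_1²) / (1 − r_1²)
r_1² = (-0.658)² = 0.432964
Numerator = 0.03 − 0.4330 = -0.4030; denominator = 1 − 0.4330 = 0.5670
φ_{22} = -0.4030 / 0.5670 = -0.711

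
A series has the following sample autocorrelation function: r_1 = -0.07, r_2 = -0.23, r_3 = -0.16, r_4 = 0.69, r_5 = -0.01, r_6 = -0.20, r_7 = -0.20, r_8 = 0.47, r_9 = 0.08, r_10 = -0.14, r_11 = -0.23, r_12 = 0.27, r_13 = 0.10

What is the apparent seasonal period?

4

The largest autocorrelation is r_4 = 0.69, with weaker echoes at lags 8 (0.47) and 12 (0.27); the remaining lags stay at or below 0.10.
The dominant spike at lag 4 indicates a seasonal period of 4.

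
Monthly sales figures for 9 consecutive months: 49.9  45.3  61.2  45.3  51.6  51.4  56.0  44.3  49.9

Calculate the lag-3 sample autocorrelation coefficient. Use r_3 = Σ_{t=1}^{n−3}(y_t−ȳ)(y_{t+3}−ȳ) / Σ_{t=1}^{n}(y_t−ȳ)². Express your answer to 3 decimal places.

-0.120

Mean ȳ = (49.9 + 45.3 + 61.2 + 45.3 + 51.6 + 51.4 + 56.0 + 44.3 + 49.9)/9 = 50.5444
Σ(y_t−ȳ)(y_{t+3}−ȳ) = (3.3798) + (-5.5358) + (9.1164) + (-28.6114) + (-6.5914) + (-0.5514) = -28.7937
Denominator Σ(y_t−ȳ)² = 239.9822
r_3 = -28.7937 / 239.9822 = -0.120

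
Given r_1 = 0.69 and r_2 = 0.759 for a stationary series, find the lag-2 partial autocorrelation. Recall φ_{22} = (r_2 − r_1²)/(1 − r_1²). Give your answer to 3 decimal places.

0.540

φ_{22} = (r_2 − r_1²) / (1 − r_1²)
r_1² = (0.69)² = 0.4761
Numerator = 0.759 − 0.4761 = 0.2829; denominator = 1 − 0.4761 = 0.5239
φ_{22} = 0.2829 / 0.5239 = 0.540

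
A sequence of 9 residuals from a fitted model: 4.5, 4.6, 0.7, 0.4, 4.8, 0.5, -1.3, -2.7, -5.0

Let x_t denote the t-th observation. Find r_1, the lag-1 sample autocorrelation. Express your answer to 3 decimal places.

0.415

Mean x̄ = (4.5 + 4.6 + 0.7 + 0.4 + 4.8 + 0.5 − 1.3 − 2.7 − 5.0)/9 = 0.7222
Numerator Σ_{t=1}^{8}(x_t−x̄)(x_{t+1}−x̄) = 39.3028
Denominator Σ(x_t−x̄)² = 94.6356
r_1 = 39.3028 / 94.6356 = 0.415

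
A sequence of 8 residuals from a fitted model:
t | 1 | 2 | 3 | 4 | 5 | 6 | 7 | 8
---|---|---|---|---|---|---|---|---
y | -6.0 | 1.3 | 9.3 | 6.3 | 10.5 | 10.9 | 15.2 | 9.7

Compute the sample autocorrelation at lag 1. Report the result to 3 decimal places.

Mean ȳ = (-6.0 + 1.3 + 9.3 + 6.3 + 10.5 + 10.9 + 15.2 + 9.7)/8 = 7.1500
Σ(y_t−ȳ)(y_{t+1}−ȳ) = (76.9275) + (-12.5775) + (-1.8275) + (-2.8475) + (12.5625) + (30.1875) + (20.5275) = 122.9525
Denominator Σ(y_t−ȳ)² = 309.0800
r_1 = 122.9525 / 309.0800 = 0.398

0.398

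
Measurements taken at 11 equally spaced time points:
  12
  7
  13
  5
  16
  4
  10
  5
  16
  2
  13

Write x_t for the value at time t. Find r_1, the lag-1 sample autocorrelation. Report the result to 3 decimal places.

Mean x̄ = (12 + 7 + 13 + 5 + 16 + 4 + 10 + 5 + 16 + 2 + 13)/11 = 9.3636
Numerator Σ_{t=1}^{10}(x_t−x̄)(x_{t+1}−x̄) = -206.0413
Denominator Σ(x_t−x̄)² = 248.5455
r_1 = -206.0413 / 248.5455 = -0.829

-0.829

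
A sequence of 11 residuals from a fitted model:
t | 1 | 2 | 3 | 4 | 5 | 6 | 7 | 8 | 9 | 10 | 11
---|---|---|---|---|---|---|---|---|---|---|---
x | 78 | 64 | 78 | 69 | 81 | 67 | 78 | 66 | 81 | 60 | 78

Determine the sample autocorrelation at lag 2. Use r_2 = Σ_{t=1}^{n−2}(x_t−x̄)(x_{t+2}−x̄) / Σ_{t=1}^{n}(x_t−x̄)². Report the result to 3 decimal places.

Mean x̄ = (78 + 64 + 78 + 69 + 81 + 67 + 78 + 66 + 81 + 60 + 78)/11 = 72.7273
Numerator Σ_{t=1}^{9}(x_t−x̄)(x_{t+2}−x̄) = 380.3058
Denominator Σ(x_t−x̄)² = 578.1818
r_2 = 380.3058 / 578.1818 = 0.658

0.658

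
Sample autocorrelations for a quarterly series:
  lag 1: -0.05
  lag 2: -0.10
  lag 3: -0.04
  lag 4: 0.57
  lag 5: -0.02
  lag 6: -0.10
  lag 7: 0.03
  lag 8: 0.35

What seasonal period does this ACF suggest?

4

The largest autocorrelation is r_4 = 0.57, with a weaker echo at lag 8 (0.35); the remaining lags stay at or below 0.03.
The dominant spike at lag 4 indicates a seasonal period of 4.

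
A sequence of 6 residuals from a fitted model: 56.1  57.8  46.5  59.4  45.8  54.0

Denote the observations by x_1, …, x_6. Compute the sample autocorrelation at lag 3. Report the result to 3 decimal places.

Mean x̄ = (56.1 + 57.8 + 46.5 + 59.4 + 45.8 + 54.0)/6 = 53.2667
Deviations from mean: 2.8333, 4.5333, -6.7667, 6.1333, -7.4667, 0.7333
Σ(x_t−x̄)(x_{t+3}−x̄) = (17.3778) + (-33.8489) + (-4.9622) = -21.4333
Denominator Σ(x_t−x̄)² = 168.2733
r_3 = -21.4333 / 168.2733 = -0.127

-0.127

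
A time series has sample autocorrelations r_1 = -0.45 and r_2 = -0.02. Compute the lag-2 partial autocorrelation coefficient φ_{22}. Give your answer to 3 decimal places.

-0.279

φ_{22} = (r_2 − r_1²) / (1 − r_1²)
r_1² = (-0.45)² = 0.2025
Numerator = -0.02 − 0.2025 = -0.2225; denominator = 1 − 0.2025 = 0.7975
φ_{22} = -0.2225 / 0.7975 = -0.279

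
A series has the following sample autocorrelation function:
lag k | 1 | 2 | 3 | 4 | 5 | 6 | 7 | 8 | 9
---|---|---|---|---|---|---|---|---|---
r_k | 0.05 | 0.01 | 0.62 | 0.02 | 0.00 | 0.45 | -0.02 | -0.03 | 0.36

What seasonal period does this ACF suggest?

3

The largest autocorrelation is r_3 = 0.62, with weaker echoes at lags 6 (0.45) and 9 (0.36); the remaining lags stay at or below 0.05.
The dominant spike at lag 3 indicates a seasonal period of 3.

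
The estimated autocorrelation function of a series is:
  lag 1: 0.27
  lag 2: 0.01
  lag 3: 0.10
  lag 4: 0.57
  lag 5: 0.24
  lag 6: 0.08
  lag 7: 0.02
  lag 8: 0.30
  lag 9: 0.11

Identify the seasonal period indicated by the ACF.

4

The largest autocorrelation is r_4 = 0.57, with a weaker echo at lag 8 (0.30); the remaining lags stay at or below 0.27. The elevated value at lag 1 (0.27), dropping to 0.01 at lag 2, reflects decaying short-term dependence rather than seasonality.
The dominant spike at lag 4 indicates a seasonal period of 4.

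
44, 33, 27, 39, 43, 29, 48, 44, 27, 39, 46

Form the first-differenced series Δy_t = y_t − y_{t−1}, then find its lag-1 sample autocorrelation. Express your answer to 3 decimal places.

-0.298

First differences Δy: -11, -6, 12, 4, -14, 19, -4, -17, 12, 7
Mean of differences = 0.2000
Numerator Σ(Δy_t−Δȳ)(Δy_{t+1}−Δȳ) = -409.2400
Denominator Σ(Δy_t−Δȳ)² = 1371.6000
r_1(Δy) = -409.2400 / 1371.6000 = -0.298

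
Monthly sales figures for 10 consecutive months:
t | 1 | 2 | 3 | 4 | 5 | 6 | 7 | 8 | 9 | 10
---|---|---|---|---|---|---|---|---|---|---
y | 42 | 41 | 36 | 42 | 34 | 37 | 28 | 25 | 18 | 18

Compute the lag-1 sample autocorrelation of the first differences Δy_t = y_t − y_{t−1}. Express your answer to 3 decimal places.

First differences Δy: -1, -5, 6, -8, 3, -9, -3, -7, 0
Mean of differences = -2.6667
Numerator Σ(Δy_t−Δȳ)(Δy_{t+1}−Δȳ) = -144.4444
Denominator Σ(Δy_t−Δȳ)² = 210.0000
r_1(Δy) = -144.4444 / 210.0000 = -0.688

-0.688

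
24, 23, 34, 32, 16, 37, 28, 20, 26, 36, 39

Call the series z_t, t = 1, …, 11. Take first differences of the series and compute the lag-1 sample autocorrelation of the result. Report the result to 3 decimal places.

-0.398

First differences Δz: -1, 11, -2, -16, 21, -9, -8, 6, 10, 3
Mean of differences = 1.5000
Numerator Σ(Δz_t−Δz̄)(Δz_{t+1}−Δz̄) = -433.7500
Denominator Σ(Δz_t−Δz̄)² = 1090.5000
r_1(Δz) = -433.7500 / 1090.5000 = -0.398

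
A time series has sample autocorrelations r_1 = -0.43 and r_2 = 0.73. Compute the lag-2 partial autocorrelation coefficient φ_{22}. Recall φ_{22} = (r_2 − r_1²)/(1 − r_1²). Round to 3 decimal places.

0.669

φ_{22} = (r_2 − r_1²) / (1 − r_1²)
r_1² = (-0.43)² = 0.1849
Numerator = 0.73 − 0.1849 = 0.5451; denominator = 1 − 0.1849 = 0.8151
φ_{22} = 0.5451 / 0.8151 = 0.669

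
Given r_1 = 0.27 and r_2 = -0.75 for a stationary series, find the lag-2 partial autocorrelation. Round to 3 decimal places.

-0.888

φ_{22} = (r_2 − r_1²) / (1 − r_1²)
r_1² = (0.27)² = 0.0729
Numerator = -0.75 − 0.0729 = -0.8229; denominator = 1 − 0.0729 = 0.9271
φ_{22} = -0.8229 / 0.9271 = -0.888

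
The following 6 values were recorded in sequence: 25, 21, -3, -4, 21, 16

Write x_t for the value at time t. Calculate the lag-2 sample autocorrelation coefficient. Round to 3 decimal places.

Mean x̄ = (25 + 21 − 3 − 4 + 21 + 16)/6 = 12.6667
Deviations from mean: 12.3333, 8.3333, -15.6667, -16.6667, 8.3333, 3.3333
Numerator Σ_{t=1}^{4}(x_t−x̄)(x_{t+2}−x̄) = -518.2222
Denominator Σ(x_t−x̄)² = 825.3333
r_2 = -518.2222 / 825.3333 = -0.628

-0.628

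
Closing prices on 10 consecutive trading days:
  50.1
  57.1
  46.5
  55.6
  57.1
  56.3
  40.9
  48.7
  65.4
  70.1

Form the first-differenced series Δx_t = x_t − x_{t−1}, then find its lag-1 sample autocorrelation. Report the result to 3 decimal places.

First differences Δx: 7.0, -10.6, 9.1, 1.5, -0.8, -15.4, 7.8, 16.7, 4.7
Mean of differences = 2.2222
Numerator Σ(Δx_t−Δx̄)(Δx_{t+1}−Δx̄) = -80.6427
Denominator Σ(Δx_t−Δx̄)² = 801.5956
r_1(Δx) = -80.6427 / 801.5956 = -0.101

-0.101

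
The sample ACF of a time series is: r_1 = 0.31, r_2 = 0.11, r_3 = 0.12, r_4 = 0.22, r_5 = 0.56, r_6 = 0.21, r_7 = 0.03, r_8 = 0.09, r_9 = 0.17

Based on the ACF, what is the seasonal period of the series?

The largest autocorrelation is r_5 = 0.56; the remaining lags stay at or below 0.31. The elevated value at lag 1 (0.31), dropping to 0.11 at lag 2, reflects decaying short-term dependence rather than seasonality.
The dominant spike at lag 5 indicates a seasonal period of 5.

5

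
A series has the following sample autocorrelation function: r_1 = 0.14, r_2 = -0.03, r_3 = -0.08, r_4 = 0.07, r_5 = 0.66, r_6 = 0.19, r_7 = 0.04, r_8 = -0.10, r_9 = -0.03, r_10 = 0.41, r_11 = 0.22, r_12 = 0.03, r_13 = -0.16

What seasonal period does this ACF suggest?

5

The largest autocorrelation is r_5 = 0.66, with a weaker echo at lag 10 (0.41); the remaining lags stay at or below 0.22.
The dominant spike at lag 5 indicates a seasonal period of 5.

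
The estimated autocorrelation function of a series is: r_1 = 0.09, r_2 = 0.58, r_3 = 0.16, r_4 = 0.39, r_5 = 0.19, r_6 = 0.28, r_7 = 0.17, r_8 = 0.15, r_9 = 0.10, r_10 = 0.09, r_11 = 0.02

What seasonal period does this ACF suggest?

2

The largest autocorrelation is r_2 = 0.58, with weaker echoes at lags 4 (0.39) and 6 (0.28); the remaining lags stay at or below 0.19.
The dominant spike at lag 2 indicates a seasonal period of 2.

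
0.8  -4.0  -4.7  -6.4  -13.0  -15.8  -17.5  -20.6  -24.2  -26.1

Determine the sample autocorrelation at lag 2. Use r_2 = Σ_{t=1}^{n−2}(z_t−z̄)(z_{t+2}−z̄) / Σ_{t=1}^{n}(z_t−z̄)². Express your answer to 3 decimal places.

Mean z̄ = (0.8 − 4.0 − 4.7 − 6.4 − 13.0 − 15.8 − 17.5 − 20.6 − 24.2 − 26.1)/10 = -13.1500
Numerator Σ_{t=1}^{8}(z_t−z̄)(z_{t+2}−z̄) = 326.6550
Denominator Σ(z_t−z̄)² = 766.5650
r_2 = 326.6550 / 766.5650 = 0.426

0.426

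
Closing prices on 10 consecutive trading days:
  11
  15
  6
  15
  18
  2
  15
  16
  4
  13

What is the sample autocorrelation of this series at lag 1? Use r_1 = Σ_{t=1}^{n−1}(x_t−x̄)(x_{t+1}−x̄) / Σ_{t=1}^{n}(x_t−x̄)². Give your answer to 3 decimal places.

-0.509

Mean x̄ = (11 + 15 + 6 + 15 + 18 + 2 + 15 + 16 + 4 + 13)/10 = 11.5000
Numerator Σ_{t=1}^{9}(x_t−x̄)(x_{t+1}−x̄) = -141.7500
Denominator Σ(x_t−x̄)² = 278.5000
r_1 = -141.7500 / 278.5000 = -0.509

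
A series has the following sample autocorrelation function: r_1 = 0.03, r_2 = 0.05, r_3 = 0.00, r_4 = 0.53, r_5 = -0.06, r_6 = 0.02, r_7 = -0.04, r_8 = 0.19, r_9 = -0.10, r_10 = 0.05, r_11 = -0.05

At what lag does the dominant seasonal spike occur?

The largest autocorrelation is r_4 = 0.53, with a weaker echo at lag 8 (0.19); the remaining lags stay at or below 0.05.
The dominant spike at lag 4 indicates a seasonal period of 4.

4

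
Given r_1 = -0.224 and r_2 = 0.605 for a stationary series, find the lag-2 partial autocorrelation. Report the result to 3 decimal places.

0.584

φ_{22} = (r_2 − r_1²) / (1 − r_1²)
r_1² = (-0.224)² = 0.050176
Numerator = 0.605 − 0.0502 = 0.5548; denominator = 1 − 0.0502 = 0.9498
φ_{22} = 0.5548 / 0.9498 = 0.584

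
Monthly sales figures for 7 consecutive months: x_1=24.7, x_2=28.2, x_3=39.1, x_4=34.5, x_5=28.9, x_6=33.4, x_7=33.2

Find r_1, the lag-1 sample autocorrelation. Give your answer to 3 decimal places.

0.067

Mean x̄ = (24.7 + 28.2 + 39.1 + 34.5 + 28.9 + 33.4 + 33.2)/7 = 31.7143
Deviations from mean: -7.0143, -3.5143, 7.3857, 2.7857, -2.8143, 1.6857, 1.4857
Σ(x_t−x̄)(x_{t+1}−x̄) = (24.6502) + (-25.9555) + (20.5745) + (-7.8398) + (-4.7441) + (2.5045) = 9.1898
Denominator Σ(x_t−x̄)² = 136.8286
r_1 = 9.1898 / 136.8286 = 0.067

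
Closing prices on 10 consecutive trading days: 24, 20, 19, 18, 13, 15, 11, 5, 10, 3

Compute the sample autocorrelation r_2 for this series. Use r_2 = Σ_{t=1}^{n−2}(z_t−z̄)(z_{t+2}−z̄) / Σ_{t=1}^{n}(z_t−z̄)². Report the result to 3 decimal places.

0.437

Mean z̄ = (24 + 20 + 19 + 18 + 13 + 15 + 11 + 5 + 10 + 3)/10 = 13.8000
Numerator Σ_{t=1}^{8}(z_t−z̄)(z_{t+2}−z̄) = 177.3200
Denominator Σ(z_t−z̄)² = 405.6000
r_2 = 177.3200 / 405.6000 = 0.437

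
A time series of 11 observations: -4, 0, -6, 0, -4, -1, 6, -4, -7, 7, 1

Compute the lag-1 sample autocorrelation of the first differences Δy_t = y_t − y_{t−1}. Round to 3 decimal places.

-0.489

First differences Δy: 4, -6, 6, -4, 3, 7, -10, -3, 14, -6
Mean of differences = 0.5000
Numerator Σ(Δy_t−Δȳ)(Δy_{t+1}−Δȳ) = -244.7500
Denominator Σ(Δy_t−Δȳ)² = 500.5000
r_1(Δy) = -244.7500 / 500.5000 = -0.489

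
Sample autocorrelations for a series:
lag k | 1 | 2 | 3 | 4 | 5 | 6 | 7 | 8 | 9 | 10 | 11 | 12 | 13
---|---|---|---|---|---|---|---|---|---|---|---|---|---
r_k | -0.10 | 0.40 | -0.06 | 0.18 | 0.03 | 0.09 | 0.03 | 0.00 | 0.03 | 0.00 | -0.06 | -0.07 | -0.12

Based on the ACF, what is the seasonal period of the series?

The largest autocorrelation is r_2 = 0.40, with a weaker echo at lag 4 (0.18); the remaining lags stay at or below 0.09.
The dominant spike at lag 2 indicates a seasonal period of 2.

2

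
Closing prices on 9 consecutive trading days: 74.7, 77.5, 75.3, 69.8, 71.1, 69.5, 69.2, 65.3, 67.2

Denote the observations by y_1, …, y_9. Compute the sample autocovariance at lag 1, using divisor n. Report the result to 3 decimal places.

Mean ȳ = (74.7 + 77.5 + 75.3 + 69.8 + 71.1 + 69.5 + 69.2 + 65.3 + 67.2)/9 = 71.0667
Σ_{t=1}^{8}(y_t−ȳ)(y_{t+1}−ȳ) = 81.1389
γ_1 = 81.1389 / 9 = 9.015

9.015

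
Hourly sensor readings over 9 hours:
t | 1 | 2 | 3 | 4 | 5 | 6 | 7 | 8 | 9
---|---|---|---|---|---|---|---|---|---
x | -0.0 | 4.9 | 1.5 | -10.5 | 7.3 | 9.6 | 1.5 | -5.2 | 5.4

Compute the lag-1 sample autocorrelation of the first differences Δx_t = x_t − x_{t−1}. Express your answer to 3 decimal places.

-0.246

First differences Δx: 4.9, -3.4, -12.0, 17.8, 2.3, -8.1, -6.7, 10.6
Mean of differences = 0.6750
Numerator Σ(Δx_t−Δx̄)(Δx_{t+1}−Δx̄) = -177.5381
Denominator Σ(Δx_t−Δx̄)² = 720.9150
r_1(Δx) = -177.5381 / 720.9150 = -0.246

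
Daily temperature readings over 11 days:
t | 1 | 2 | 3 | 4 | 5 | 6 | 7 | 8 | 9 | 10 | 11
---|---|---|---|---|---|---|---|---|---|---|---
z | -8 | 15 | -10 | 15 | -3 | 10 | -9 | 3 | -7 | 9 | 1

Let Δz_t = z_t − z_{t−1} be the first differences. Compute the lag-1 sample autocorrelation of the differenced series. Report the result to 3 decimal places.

-0.866

First differences Δz: 23, -25, 25, -18, 13, -19, 12, -10, 16, -8
Mean of differences = 0.9000
Numerator Σ(Δz_t−Δz̄)(Δz_{t+1}−Δz̄) = -2762.4100
Denominator Σ(Δz_t−Δz̄)² = 3188.9000
r_1(Δz) = -2762.4100 / 3188.9000 = -0.866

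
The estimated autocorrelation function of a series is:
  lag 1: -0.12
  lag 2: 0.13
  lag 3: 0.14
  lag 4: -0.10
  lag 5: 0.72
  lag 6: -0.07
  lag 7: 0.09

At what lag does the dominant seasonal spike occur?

5

The largest autocorrelation is r_5 = 0.72; the remaining lags stay at or below 0.14.
The dominant spike at lag 5 indicates a seasonal period of 5.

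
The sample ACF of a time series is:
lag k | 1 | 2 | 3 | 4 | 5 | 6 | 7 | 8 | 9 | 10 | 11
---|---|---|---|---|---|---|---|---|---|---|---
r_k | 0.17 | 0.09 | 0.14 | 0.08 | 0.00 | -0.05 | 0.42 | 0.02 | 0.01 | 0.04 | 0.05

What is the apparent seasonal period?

The largest autocorrelation is r_7 = 0.42; the remaining lags stay at or below 0.17.
The dominant spike at lag 7 indicates a seasonal period of 7.

7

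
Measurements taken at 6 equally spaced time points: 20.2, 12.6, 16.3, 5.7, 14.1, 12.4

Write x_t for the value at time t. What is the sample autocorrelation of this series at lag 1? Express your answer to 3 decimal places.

-0.306

Mean x̄ = (20.2 + 12.6 + 16.3 + 5.7 + 14.1 + 12.4)/6 = 13.5500
Deviations from mean: 6.6500, -0.9500, 2.7500, -7.8500, 0.5500, -1.1500
Σ(x_t−x̄)(x_{t+1}−x̄) = (-6.3175) + (-2.6125) + (-21.5875) + (-4.3175) + (-0.6325) = -35.4675
Denominator Σ(x_t−x̄)² = 115.9350
r_1 = -35.4675 / 115.9350 = -0.306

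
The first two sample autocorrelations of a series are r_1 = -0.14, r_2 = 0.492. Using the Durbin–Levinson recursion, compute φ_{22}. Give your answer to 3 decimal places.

0.482

φ_{22} = (r_2 − r_1²) / (1 − r_1²)
r_1² = (-0.14)² = 0.0196
Numerator = 0.492 − 0.0196 = 0.4724; denominator = 1 − 0.0196 = 0.9804
φ_{22} = 0.4724 / 0.9804 = 0.482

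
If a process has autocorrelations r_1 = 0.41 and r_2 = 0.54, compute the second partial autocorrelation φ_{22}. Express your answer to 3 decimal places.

0.447

φ_{22} = (r_2 − r_1²) / (1 − r_1²)
r_1² = (0.41)² = 0.1681
Numerator = 0.54 − 0.1681 = 0.3719; denominator = 1 − 0.1681 = 0.8319
φ_{22} = 0.3719 / 0.8319 = 0.447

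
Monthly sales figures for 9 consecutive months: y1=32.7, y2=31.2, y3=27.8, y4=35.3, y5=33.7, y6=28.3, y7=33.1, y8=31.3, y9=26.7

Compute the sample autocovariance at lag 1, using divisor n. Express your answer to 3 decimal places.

-1.837

Mean ȳ = (32.7 + 31.2 + 27.8 + 35.3 + 33.7 + 28.3 + 33.1 + 31.3 + 26.7)/9 = 31.1222
Σ_{t=1}^{8}(y_t−ȳ)(y_{t+1}−ȳ) = -16.5372
γ_1 = -16.5372 / 9 = -1.837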